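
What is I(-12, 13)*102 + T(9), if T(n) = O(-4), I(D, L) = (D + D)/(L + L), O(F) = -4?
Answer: -1276/13 ≈ -98.154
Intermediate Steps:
I(D, L) = D/L (I(D, L) = (2*D)/((2*L)) = (2*D)*(1/(2*L)) = D/L)
T(n) = -4
I(-12, 13)*102 + T(9) = -12/13*102 - 4 = -1224/13 - 4 = -1276/13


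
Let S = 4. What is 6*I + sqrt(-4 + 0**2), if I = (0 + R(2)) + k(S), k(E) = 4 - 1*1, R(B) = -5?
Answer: -12 + 2*I ≈ -12.0 + 2.0*I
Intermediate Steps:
k(E) = 3 (k(E) = 4 - 1 = 3)
I = -2 (I = (0 - 5) + 3 = -5 + 3 = -2)
6*I + sqrt(-4 + 0**2) = 6*(-2) + sqrt(-4 + 0**2) = -12 + sqrt(-4 + 0) = -12 + sqrt(-4) = -12 + 2*I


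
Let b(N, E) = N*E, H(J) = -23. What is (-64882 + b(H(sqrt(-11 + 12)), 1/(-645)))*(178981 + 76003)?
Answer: -10670791503128/645 ≈ -1.6544e+10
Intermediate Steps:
b(N, E) = E*N
(-64882 + b(H(sqrt(-11 + 12)), 1/(-645)))*(178981 + 76003) = (-64882 - 23/(-645))*(178981 + 76003) = (-64882 - 1/645*(-23))*254984 = (-64882 + 23/645)*254984 = -41848867/645*254984 = -10670791503128/645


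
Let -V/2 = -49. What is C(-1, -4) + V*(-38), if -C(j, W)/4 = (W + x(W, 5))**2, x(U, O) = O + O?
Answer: -3868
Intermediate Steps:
x(U, O) = 2*O
V = 98 (V = -2*(-49) = 98)
C(j, W) = -4*(10 + W)**2 (C(j, W) = -4*(W + 2*5)**2 = -4*(W + 10)**2 = -4*(10 + W)**2)
C(-1, -4) + V*(-38) = -4*(10 - 4)**2 + 98*(-38) = -4*6**2 - 3724 = -4*36 - 3724 = -144 - 3724 = -3868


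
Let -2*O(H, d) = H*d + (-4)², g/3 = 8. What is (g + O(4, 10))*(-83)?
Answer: 332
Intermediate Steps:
g = 24 (g = 3*8 = 24)
O(H, d) = -8 - H*d/2 (O(H, d) = -(H*d + (-4)²)/2 = -(H*d + 16)/2 = -(16 + H*d)/2 = -8 - H*d/2)
(g + O(4, 10))*(-83) = (24 + (-8 - ½*4*10))*(-83) = (24 + (-8 - 20))*(-83) = (24 - 28)*(-83) = -4*(-83) = 332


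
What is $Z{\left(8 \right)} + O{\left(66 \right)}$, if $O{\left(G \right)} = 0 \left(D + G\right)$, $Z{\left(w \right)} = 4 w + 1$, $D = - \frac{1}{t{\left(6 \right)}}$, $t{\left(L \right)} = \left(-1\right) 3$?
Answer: $33$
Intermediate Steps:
$t{\left(L \right)} = -3$
$D = \frac{1}{3}$ ($D = - \frac{1}{-3} = \left(-1\right) \left(- \frac{1}{3}\right) = \frac{1}{3} \approx 0.33333$)
$Z{\left(w \right)} = 1 + 4 w$
$O{\left(G \right)} = 0$ ($O{\left(G \right)} = 0 \left(\frac{1}{3} + G\right) = 0$)
$Z{\left(8 \right)} + O{\left(66 \right)} = \left(1 + 4 \cdot 8\right) + 0 = \left(1 + 32\right) + 0 = 33 + 0 = 33$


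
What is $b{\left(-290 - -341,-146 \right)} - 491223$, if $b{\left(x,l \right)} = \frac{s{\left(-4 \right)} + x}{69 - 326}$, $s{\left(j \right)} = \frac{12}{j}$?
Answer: $- \frac{126244359}{257} \approx -4.9122 \cdot 10^{5}$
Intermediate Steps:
$b{\left(x,l \right)} = \frac{3}{257} - \frac{x}{257}$ ($b{\left(x,l \right)} = \frac{\frac{12}{-4} + x}{69 - 326} = \frac{12 \left(- \frac{1}{4}\right) + x}{-257} = \left(-3 + x\right) \left(- \frac{1}{257}\right) = \frac{3}{257} - \frac{x}{257}$)
$b{\left(-290 - -341,-146 \right)} - 491223 = \left(\frac{3}{257} - \frac{-290 - -341}{257}\right) - 491223 = \left(\frac{3}{257} - \frac{-290 + 341}{257}\right) - 491223 = \left(\frac{3}{257} - \frac{51}{257}\right) - 491223 = - \frac{48}{257} - 491223 = - \frac{126244359}{257}$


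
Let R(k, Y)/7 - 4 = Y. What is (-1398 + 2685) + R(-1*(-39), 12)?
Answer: 1399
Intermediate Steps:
R(k, Y) = 28 + 7*Y
(-1398 + 2685) + R(-1*(-39), 12) = (-1398 + 2685) + (28 + 7*12) = 1287 + (28 + 84) = 1287 + 112 = 1399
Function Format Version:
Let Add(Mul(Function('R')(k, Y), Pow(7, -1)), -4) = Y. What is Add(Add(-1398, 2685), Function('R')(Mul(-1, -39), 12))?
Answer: 1399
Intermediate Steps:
Function('R')(k, Y) = Add(28, Mul(7, Y))
Add(Add(-1398, 2685), Function('R')(Mul(-1, -39), 12)) = Add(Add(-1398, 2685), Add(28, Mul(7, 12))) = Add(1287, Add(28, 84)) = Add(1287, 112) = 1399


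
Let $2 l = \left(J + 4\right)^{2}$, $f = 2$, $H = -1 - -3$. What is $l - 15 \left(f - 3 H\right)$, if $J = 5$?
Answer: $\frac{201}{2} \approx 100.5$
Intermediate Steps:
$H = 2$ ($H = -1 + 3 = 2$)
$l = \frac{81}{2}$ ($l = \frac{\left(5 + 4\right)^{2}}{2} = \frac{9^{2}}{2} = \frac{1}{2} \cdot 81 = \frac{81}{2} \approx 40.5$)
$l - 15 \left(f - 3 H\right) = \frac{81}{2} - 15 \left(2 - 6\right) = \frac{81}{2} - -60 = \frac{81}{2} + 60 = \frac{201}{2}$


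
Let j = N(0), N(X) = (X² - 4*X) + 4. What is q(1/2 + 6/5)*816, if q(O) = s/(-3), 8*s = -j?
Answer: 136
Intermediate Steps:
N(X) = 4 + X² - 4*X
j = 4 (j = 4 + 0² - 4*0 = 4 + 0 + 0 = 4)
s = -½ (s = (-1*4)/8 = (⅛)*(-4) = -½ ≈ -0.50000)
q(O) = ⅙ (q(O) = -½/(-3) = -½*(-⅓) = ⅙)
q(1/2 + 6/5)*816 = (⅙)*816 = 136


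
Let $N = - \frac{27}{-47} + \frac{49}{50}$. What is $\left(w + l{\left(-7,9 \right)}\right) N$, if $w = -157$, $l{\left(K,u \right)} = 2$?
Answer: $- \frac{113243}{470} \approx -240.94$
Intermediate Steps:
$N = \frac{3653}{2350}$ ($N = \left(-27\right) \left(- \frac{1}{47}\right) + 49 \cdot \frac{1}{50} = \frac{27}{47} + \frac{49}{50} = \frac{3653}{2350} \approx 1.5545$)
$\left(w + l{\left(-7,9 \right)}\right) N = \left(-157 + 2\right) \frac{3653}{2350} = \left(-155\right) \frac{3653}{2350} = - \frac{113243}{470}$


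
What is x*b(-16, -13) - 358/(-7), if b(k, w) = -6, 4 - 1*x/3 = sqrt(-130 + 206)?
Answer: -146/7 + 36*sqrt(19) ≈ 136.06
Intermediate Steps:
x = 12 - 6*sqrt(19) (x = 12 - 3*sqrt(-130 + 206) = 12 - 6*sqrt(19) ≈ -14.153)
x*b(-16, -13) - 358/(-7) = (12 - 6*sqrt(19))*(-6) - 358/(-7) = (-72 + 36*sqrt(19)) - 358*(-1/7) = (-72 + 36*sqrt(19)) + 358/7 = -146/7 + 36*sqrt(19)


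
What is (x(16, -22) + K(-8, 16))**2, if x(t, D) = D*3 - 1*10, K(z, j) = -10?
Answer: 7396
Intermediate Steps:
x(t, D) = -10 + 3*D (x(t, D) = 3*D - 10 = -10 + 3*D)
(x(16, -22) + K(-8, 16))**2 = ((-10 + 3*(-22)) - 10)**2 = ((-10 - 66) - 10)**2 = (-76 - 10)**2 = (-86)**2 = 7396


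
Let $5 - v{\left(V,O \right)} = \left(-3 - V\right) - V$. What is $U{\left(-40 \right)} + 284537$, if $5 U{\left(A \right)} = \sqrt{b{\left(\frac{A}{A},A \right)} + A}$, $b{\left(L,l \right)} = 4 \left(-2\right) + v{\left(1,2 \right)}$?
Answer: $284537 + \frac{i \sqrt{38}}{5} \approx 2.8454 \cdot 10^{5} + 1.2329 i$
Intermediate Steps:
$v{\left(V,O \right)} = 8 + 2 V$ ($v{\left(V,O \right)} = 5 - \left(\left(-3 - V\right) - V\right) = 5 - \left(-3 - 2 V\right) = 5 + \left(3 + 2 V\right) = 8 + 2 V$)
$b{\left(L,l \right)} = 2$ ($b{\left(L,l \right)} = 4 \left(-2\right) + \left(8 + 2 \cdot 1\right) = -8 + \left(8 + 2\right) = -8 + 10 = 2$)
$U{\left(A \right)} = \frac{\sqrt{2 + A}}{5}$
$U{\left(-40 \right)} + 284537 = \frac{\sqrt{2 - 40}}{5} + 284537 = \frac{\sqrt{-38}}{5} + 284537 = \frac{i \sqrt{38}}{5} + 284537 = 284537 + \frac{i \sqrt{38}}{5}$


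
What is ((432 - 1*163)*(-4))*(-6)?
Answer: 6456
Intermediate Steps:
((432 - 1*163)*(-4))*(-6) = ((432 - 163)*(-4))*(-6) = (269*(-4))*(-6) = -1076*(-6) = 6456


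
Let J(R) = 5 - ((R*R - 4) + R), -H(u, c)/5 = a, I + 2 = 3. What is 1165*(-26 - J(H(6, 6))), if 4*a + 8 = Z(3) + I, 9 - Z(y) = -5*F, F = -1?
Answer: -320375/16 ≈ -20023.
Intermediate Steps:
Z(y) = 4 (Z(y) = 9 - (-5)*(-1) = 9 - 1*5 = 9 - 5 = 4)
I = 1 (I = -2 + 3 = 1)
a = -3/4 (a = -2 + (4 + 1)/4 = -2 + (1/4)*5 = -2 + 5/4 = -3/4 ≈ -0.75000)
H(u, c) = 15/4 (H(u, c) = -5*(-3/4) = 15/4)
J(R) = 9 - R - R**2 (J(R) = 5 - ((R**2 - 4) + R) = 5 - ((-4 + R**2) + R) = 5 - (-4 + R + R**2) = 5 + (4 - R - R**2) = 9 - R - R**2)
1165*(-26 - J(H(6, 6))) = 1165*(-26 - (9 - 1*15/4 - (15/4)**2)) = 1165*(-26 - (9 - 15/4 - 1*225/16)) = 1165*(-26 - (9 - 15/4 - 225/16)) = 1165*(-26 - 1*(-141/16)) = 1165*(-26 + 141/16) = 1165*(-275/16) = -320375/16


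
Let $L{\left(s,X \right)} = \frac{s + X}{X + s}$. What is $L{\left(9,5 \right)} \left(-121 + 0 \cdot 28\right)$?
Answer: $-121$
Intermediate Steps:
$L{\left(s,X \right)} = 1$ ($L{\left(s,X \right)} = \frac{X + s}{X + s} = 1$)
$L{\left(9,5 \right)} \left(-121 + 0 \cdot 28\right) = 1 \left(-121 + 0 \cdot 28\right) = 1 \left(-121 + 0\right) = 1 \left(-121\right) = -121$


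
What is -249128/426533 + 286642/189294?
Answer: 37551918277/40370068851 ≈ 0.93019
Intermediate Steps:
-249128/426533 + 286642/189294 = -249128*1/426533 + 286642*(1/189294) = -249128/426533 + 143321/94647 = 37551918277/40370068851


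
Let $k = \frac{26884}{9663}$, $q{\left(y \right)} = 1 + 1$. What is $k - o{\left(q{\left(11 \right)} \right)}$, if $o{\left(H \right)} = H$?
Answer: $\frac{7558}{9663} \approx 0.78216$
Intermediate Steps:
$q{\left(y \right)} = 2$
$k = \frac{26884}{9663}$ ($k = 26884 \cdot \frac{1}{9663} = \frac{26884}{9663} \approx 2.7822$)
$k - o{\left(q{\left(11 \right)} \right)} = \frac{26884}{9663} - 2 = \frac{7558}{9663}$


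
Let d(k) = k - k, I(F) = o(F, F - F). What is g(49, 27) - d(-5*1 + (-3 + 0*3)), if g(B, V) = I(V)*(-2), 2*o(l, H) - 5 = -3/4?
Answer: -17/4 ≈ -4.2500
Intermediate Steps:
o(l, H) = 17/8 (o(l, H) = 5/2 + (-3/4)/2 = 5/2 + (-3*1/4)/2 = 5/2 + (1/2)*(-3/4) = 5/2 - 3/8 = 17/8)
I(F) = 17/8
d(k) = 0
g(B, V) = -17/4 (g(B, V) = (17/8)*(-2) = -17/4)
g(49, 27) - d(-5*1 + (-3 + 0*3)) = -17/4 - 1*0 = -17/4 + 0 = -17/4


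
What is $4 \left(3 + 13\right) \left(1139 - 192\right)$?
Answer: $60608$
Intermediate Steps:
$4 \left(3 + 13\right) \left(1139 - 192\right) = 4 \cdot 16 \cdot 947 = 64 \cdot 947 = 60608$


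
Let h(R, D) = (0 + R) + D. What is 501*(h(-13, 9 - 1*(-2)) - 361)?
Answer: -181863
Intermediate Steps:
h(R, D) = D + R (h(R, D) = R + D = D + R)
501*(h(-13, 9 - 1*(-2)) - 361) = 501*(((9 - 1*(-2)) - 13) - 361) = 501*(((9 + 2) - 13) - 361) = 501*((11 - 13) - 361) = 501*(-2 - 361) = 501*(-363) = -181863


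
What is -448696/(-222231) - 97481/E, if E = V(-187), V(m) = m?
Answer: 21747206263/41557197 ≈ 523.31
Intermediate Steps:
E = -187
-448696/(-222231) - 97481/E = -448696/(-222231) - 97481/(-187) = -448696*(-1/222231) - 97481*(-1/187) = 448696/222231 + 97481/187 = 21747206263/41557197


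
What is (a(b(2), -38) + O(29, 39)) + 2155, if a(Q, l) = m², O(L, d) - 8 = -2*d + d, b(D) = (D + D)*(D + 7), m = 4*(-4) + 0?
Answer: 2380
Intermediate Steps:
m = -16 (m = -16 + 0 = -16)
b(D) = 2*D*(7 + D) (b(D) = (2*D)*(7 + D) = 2*D*(7 + D))
O(L, d) = 8 - d (O(L, d) = 8 + (-2*d + d) = 8 - d)
a(Q, l) = 256 (a(Q, l) = (-16)² = 256)
(a(b(2), -38) + O(29, 39)) + 2155 = (256 + (8 - 1*39)) + 2155 = (256 + (8 - 39)) + 2155 = (256 - 31) + 2155 = 225 + 2155 = 2380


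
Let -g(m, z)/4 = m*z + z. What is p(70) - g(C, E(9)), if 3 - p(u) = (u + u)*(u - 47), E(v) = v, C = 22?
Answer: -2389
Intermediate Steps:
p(u) = 3 - 2*u*(-47 + u) (p(u) = 3 - (u + u)*(u - 47) = 3 - 2*u*(-47 + u))
g(m, z) = -4*z - 4*m*z (g(m, z) = -4*(m*z + z) = -4*(z + m*z) = -4*z - 4*m*z)
p(70) - g(C, E(9)) = (3 - 2*70**2 + 94*70) - (-4)*9*(1 + 22) = (3 - 2*4900 + 6580) - (-4)*9*23 = (3 - 9800 + 6580) - 1*(-828) = -3217 + 828 = -2389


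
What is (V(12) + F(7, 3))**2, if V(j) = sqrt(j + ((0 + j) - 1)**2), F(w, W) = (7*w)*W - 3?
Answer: (144 + sqrt(133))**2 ≈ 24190.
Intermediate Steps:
F(w, W) = -3 + 7*W*w (F(w, W) = 7*W*w - 3 = -3 + 7*W*w)
V(j) = sqrt(j + (-1 + j)**2) (V(j) = sqrt(j + (j - 1)**2) = sqrt(j + (-1 + j)**2))
(V(12) + F(7, 3))**2 = (sqrt(12 + (-1 + 12)**2) + (-3 + 7*3*7))**2 = (sqrt(12 + 11**2) + (-3 + 147))**2 = (sqrt(12 + 121) + 144)**2 = (sqrt(133) + 144)**2 = (144 + sqrt(133))**2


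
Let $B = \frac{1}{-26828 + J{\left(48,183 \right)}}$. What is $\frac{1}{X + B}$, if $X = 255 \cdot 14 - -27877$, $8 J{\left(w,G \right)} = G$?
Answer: $\frac{214441}{6743526119} \approx 3.18 \cdot 10^{-5}$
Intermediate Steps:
$J{\left(w,G \right)} = \frac{G}{8}$
$X = 31447$ ($X = 3570 + 27877 = 31447$)
$B = - \frac{8}{214441}$ ($B = \frac{1}{-26828 + \frac{1}{8} \cdot 183} = \frac{1}{-26828 + \frac{183}{8}} = \frac{1}{- \frac{214441}{8}} = - \frac{8}{214441} \approx -3.7306 \cdot 10^{-5}$)
$\frac{1}{X + B} = \frac{1}{31447 - \frac{8}{214441}} = \frac{1}{\frac{6743526119}{214441}} = \frac{214441}{6743526119}$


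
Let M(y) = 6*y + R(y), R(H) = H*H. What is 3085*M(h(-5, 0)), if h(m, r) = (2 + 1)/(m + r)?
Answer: -49977/5 ≈ -9995.4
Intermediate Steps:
R(H) = H²
h(m, r) = 3/(m + r)
M(y) = y² + 6*y (M(y) = 6*y + y² = y² + 6*y)
3085*M(h(-5, 0)) = 3085*((3/(-5 + 0))*(6 + 3/(-5 + 0))) = 3085*((3/(-5))*(6 + 3/(-5))) = 3085*((3*(-⅕))*(6 + 3*(-⅕))) = 3085*(-3*(6 - ⅗)/5) = 3085*(-⅗*27/5) = 3085*(-81/25) = -49977/5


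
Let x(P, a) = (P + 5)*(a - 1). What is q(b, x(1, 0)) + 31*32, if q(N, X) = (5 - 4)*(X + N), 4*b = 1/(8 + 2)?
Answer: 39441/40 ≈ 986.03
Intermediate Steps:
x(P, a) = (-1 + a)*(5 + P) (x(P, a) = (5 + P)*(-1 + a) = (-1 + a)*(5 + P))
b = 1/40 (b = 1/(4*(8 + 2)) = (1/4)/10 = (1/4)*(1/10) = 1/40 ≈ 0.025000)
q(N, X) = N + X (q(N, X) = 1*(N + X) = N + X)
q(b, x(1, 0)) + 31*32 = (1/40 + (-5 - 1*1 + 5*0 + 1*0)) + 31*32 = (1/40 + (-5 - 1 + 0 + 0)) + 992 = (1/40 - 6) + 992 = -239/40 + 992 = 39441/40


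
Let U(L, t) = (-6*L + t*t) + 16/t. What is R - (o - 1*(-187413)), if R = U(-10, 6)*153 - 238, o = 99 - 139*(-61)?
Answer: -181133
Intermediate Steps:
U(L, t) = t² - 6*L + 16/t (U(L, t) = (-6*L + t²) + 16/t = (t² - 6*L) + 16/t = t² - 6*L + 16/t)
o = 8578 (o = 99 + 8479 = 8578)
R = 14858 (R = (6² - 6*(-10) + 16/6)*153 - 238 = (36 + 60 + 16*(⅙))*153 - 238 = (36 + 60 + 8/3)*153 - 238 = (296/3)*153 - 238 = 15096 - 238 = 14858)
R - (o - 1*(-187413)) = 14858 - (8578 - 1*(-187413)) = 14858 - (8578 + 187413) = 14858 - 1*195991 = 14858 - 195991 = -181133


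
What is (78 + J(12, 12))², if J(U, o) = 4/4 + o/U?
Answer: 6400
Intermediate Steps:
J(U, o) = 1 + o/U (J(U, o) = 4*(¼) + o/U = 1 + o/U)
(78 + J(12, 12))² = (78 + (12 + 12)/12)² = (78 + (1/12)*24)² = (78 + 2)² = 80² = 6400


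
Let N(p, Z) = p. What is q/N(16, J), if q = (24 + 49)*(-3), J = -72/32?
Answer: -219/16 ≈ -13.688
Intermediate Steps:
J = -9/4 (J = -72*1/32 = -9/4 ≈ -2.2500)
q = -219 (q = 73*(-3) = -219)
q/N(16, J) = -219/16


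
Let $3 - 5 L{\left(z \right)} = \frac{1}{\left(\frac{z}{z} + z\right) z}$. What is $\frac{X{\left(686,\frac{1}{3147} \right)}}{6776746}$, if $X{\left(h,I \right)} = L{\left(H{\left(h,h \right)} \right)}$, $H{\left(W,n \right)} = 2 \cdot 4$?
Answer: $\frac{43}{487925712} \approx 8.8128 \cdot 10^{-8}$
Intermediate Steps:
$H{\left(W,n \right)} = 8$
$L{\left(z \right)} = \frac{3}{5} - \frac{1}{5 z \left(1 + z\right)}$ ($L{\left(z \right)} = \frac{3}{5} - \frac{\frac{1}{\frac{z}{z} + z} \frac{1}{z}}{5} = \frac{3}{5} - \frac{\frac{1}{1 + z} \frac{1}{z}}{5} = \frac{3}{5} - \frac{\frac{1}{z} \frac{1}{1 + z}}{5} = \frac{3}{5} - \frac{1}{5 z \left(1 + z\right)}$)
$X{\left(h,I \right)} = \frac{43}{72}$ ($X{\left(h,I \right)} = \frac{-1 + 3 \cdot 8 + 3 \cdot 8^{2}}{5 \cdot 8 \left(1 + 8\right)} = \frac{1}{5} \cdot \frac{1}{8} \cdot \frac{1}{9} \left(-1 + 24 + 3 \cdot 64\right) = \frac{1}{5} \cdot \frac{1}{8} \cdot \frac{1}{9} \left(-1 + 24 + 192\right) = \frac{1}{5} \cdot \frac{1}{8} \cdot \frac{1}{9} \cdot 215 = \frac{43}{72}$)
$\frac{X{\left(686,\frac{1}{3147} \right)}}{6776746} = \frac{43}{72 \cdot 6776746} = \frac{43}{72} \cdot \frac{1}{6776746} = \frac{43}{487925712}$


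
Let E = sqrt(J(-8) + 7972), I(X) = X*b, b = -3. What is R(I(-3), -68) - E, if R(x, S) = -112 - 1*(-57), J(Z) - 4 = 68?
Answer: -55 - 2*sqrt(2011) ≈ -144.69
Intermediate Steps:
J(Z) = 72 (J(Z) = 4 + 68 = 72)
I(X) = -3*X (I(X) = X*(-3) = -3*X)
R(x, S) = -55 (R(x, S) = -112 + 57 = -55)
E = 2*sqrt(2011) (E = sqrt(72 + 7972) = sqrt(8044) = 2*sqrt(2011) ≈ 89.688)
R(I(-3), -68) - E = -55 - 2*sqrt(2011)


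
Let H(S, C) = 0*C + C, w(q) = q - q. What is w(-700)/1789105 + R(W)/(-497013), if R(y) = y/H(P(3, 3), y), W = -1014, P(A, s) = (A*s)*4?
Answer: -1/497013 ≈ -2.0120e-6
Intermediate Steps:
P(A, s) = 4*A*s
w(q) = 0
H(S, C) = C (H(S, C) = 0 + C = C)
R(y) = 1 (R(y) = y/y = 1)
w(-700)/1789105 + R(W)/(-497013) = 0/1789105 + 1/(-497013) = 0*(1/1789105) + 1*(-1/497013) = 0 - 1/497013 = -1/497013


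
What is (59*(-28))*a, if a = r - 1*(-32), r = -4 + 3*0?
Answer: -46256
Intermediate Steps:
r = -4 (r = -4 + 0 = -4)
a = 28 (a = -4 - 1*(-32) = -4 + 32 = 28)
(59*(-28))*a = (59*(-28))*28 = -1652*28 = -46256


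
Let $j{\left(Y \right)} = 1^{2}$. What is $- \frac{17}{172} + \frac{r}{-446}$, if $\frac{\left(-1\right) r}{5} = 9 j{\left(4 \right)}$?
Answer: $\frac{79}{38356} \approx 0.0020597$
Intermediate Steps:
$j{\left(Y \right)} = 1$
$r = -45$ ($r = - 5 \cdot 9 \cdot 1 = \left(-5\right) 9 = -45$)
$- \frac{17}{172} + \frac{r}{-446} = - \frac{17}{172} - \frac{45}{-446} = \left(-17\right) \frac{1}{172} - - \frac{45}{446} = - \frac{17}{172} + \frac{45}{446} = \frac{79}{38356}$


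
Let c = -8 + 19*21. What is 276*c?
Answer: 107916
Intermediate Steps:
c = 391 (c = -8 + 399 = 391)
276*c = 276*391 = 107916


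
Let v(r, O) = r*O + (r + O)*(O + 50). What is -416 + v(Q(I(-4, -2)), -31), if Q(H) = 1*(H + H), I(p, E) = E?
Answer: -957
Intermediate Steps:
Q(H) = 2*H (Q(H) = 1*(2*H) = 2*H)
v(r, O) = O*r + (50 + O)*(O + r) (v(r, O) = O*r + (O + r)*(50 + O) = O*r + (50 + O)*(O + r))
-416 + v(Q(I(-4, -2)), -31) = -416 + ((-31)² + 50*(-31) + 50*(2*(-2)) + 2*(-31)*(2*(-2))) = -416 + (961 - 1550 + 50*(-4) + 2*(-31)*(-4)) = -416 + (961 - 1550 - 200 + 248) = -416 - 541 = -957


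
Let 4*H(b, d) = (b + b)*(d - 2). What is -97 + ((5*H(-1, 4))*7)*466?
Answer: -16407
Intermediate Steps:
H(b, d) = b*(-2 + d)/2 (H(b, d) = ((b + b)*(d - 2))/4 = ((2*b)*(-2 + d))/4 = (2*b*(-2 + d))/4 = b*(-2 + d)/2)
-97 + ((5*H(-1, 4))*7)*466 = -97 + ((5*((½)*(-1)*(-2 + 4)))*7)*466 = -97 + ((5*((½)*(-1)*2))*7)*466 = -97 + ((5*(-1))*7)*466 = -97 - 5*7*466 = -97 - 35*466 = -97 - 16310 = -16407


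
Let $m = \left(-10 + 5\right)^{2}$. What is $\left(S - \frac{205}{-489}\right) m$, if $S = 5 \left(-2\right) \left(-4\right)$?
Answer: $\frac{494125}{489} \approx 1010.5$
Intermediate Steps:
$m = 25$ ($m = \left(-5\right)^{2} = 25$)
$S = 40$ ($S = \left(-10\right) \left(-4\right) = 40$)
$\left(S - \frac{205}{-489}\right) m = \left(40 - \frac{205}{-489}\right) 25 = \left(40 - - \frac{205}{489}\right) 25 = \left(40 + \frac{205}{489}\right) 25 = \frac{19765}{489} \cdot 25 = \frac{494125}{489}$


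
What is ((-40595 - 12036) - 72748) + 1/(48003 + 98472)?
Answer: -18364889024/146475 ≈ -1.2538e+5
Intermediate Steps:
((-40595 - 12036) - 72748) + 1/(48003 + 98472) = (-52631 - 72748) + 1/146475 = -125379 + 1/146475 = -18364889024/146475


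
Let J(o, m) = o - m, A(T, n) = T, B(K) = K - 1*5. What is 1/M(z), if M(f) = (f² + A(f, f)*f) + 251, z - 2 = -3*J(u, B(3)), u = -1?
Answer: 1/253 ≈ 0.0039526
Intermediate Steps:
B(K) = -5 + K (B(K) = K - 5 = -5 + K)
z = -1 (z = 2 - 3*(-1 - (-5 + 3)) = 2 - 3*(-1 - 1*(-2)) = 2 - 3*(-1 + 2) = 2 - 3*1 = 2 - 3 = -1)
M(f) = 251 + 2*f² (M(f) = (f² + f*f) + 251 = (f² + f²) + 251 = 2*f² + 251 = 251 + 2*f²)
1/M(z) = 1/(251 + 2*(-1)²) = 1/(251 + 2*1) = 1/(251 + 2) = 1/253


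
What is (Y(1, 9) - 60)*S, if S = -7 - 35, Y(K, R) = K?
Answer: 2478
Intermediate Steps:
S = -42
(Y(1, 9) - 60)*S = (1 - 60)*(-42) = -59*(-42) = 2478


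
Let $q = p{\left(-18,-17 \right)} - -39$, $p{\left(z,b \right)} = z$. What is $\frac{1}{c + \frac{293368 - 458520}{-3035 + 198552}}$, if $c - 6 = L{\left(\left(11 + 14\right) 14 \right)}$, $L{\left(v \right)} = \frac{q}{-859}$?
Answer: $\frac{167949103}{861723193} \approx 0.1949$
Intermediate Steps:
$q = 21$ ($q = -18 - -39 = -18 + 39 = 21$)
$L{\left(v \right)} = - \frac{21}{859}$ ($L{\left(v \right)} = \frac{21}{-859} = 21 \left(- \frac{1}{859}\right) = - \frac{21}{859}$)
$c = \frac{5133}{859}$ ($c = 6 - \frac{21}{859} = \frac{5133}{859} \approx 5.9756$)
$\frac{1}{c + \frac{293368 - 458520}{-3035 + 198552}} = \frac{1}{\frac{5133}{859} + \frac{293368 - 458520}{-3035 + 198552}} = \frac{1}{\frac{5133}{859} - \frac{165152}{195517}} = \frac{1}{\frac{861723193}{167949103}} = \frac{167949103}{861723193}$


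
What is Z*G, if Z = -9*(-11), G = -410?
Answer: -40590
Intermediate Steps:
Z = 99
Z*G = 99*(-410) = -40590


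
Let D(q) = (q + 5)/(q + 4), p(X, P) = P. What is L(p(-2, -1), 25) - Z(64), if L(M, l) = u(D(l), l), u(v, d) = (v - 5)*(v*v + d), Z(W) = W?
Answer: -4082271/24389 ≈ -167.38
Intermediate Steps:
D(q) = (5 + q)/(4 + q)
u(v, d) = (-5 + v)*(d + v**2) (u(v, d) = (-5 + v)*(v**2 + d) = (-5 + v)*(d + v**2))
L(M, l) = -5*l + (5 + l)**3/(4 + l)**3 - 5*(5 + l)**2/(4 + l)**2 + l*(5 + l)/(4 + l) (L(M, l) = ((5 + l)/(4 + l))**3 - 5*l - 5*(5 + l)**2/(4 + l)**2 + l*((5 + l)/(4 + l)) = (5 + l)**3/(4 + l)**3 - 5*l - 5*(5 + l)**2/(4 + l)**2 + l*(5 + l)/(4 + l) = -5*l + (5 + l)**3/(4 + l)**3 - 5*(5 + l)**2/(4 + l)**2 + l*(5 + l)/(4 + l))
L(p(-2, -1), 25) - Z(64) = (-375 - 490*25 - 239*25**2 - 51*25**3 - 4*25**4)/(64 + 25**3 + 12*25**2 + 48*25) - 1*64 = (-375 - 12250 - 239*625 - 51*15625 - 4*390625)/(64 + 15625 + 12*625 + 1200) - 64 = (-375 - 12250 - 149375 - 796875 - 1562500)/(64 + 15625 + 7500 + 1200) - 64 = -2521375/24389 - 64 = -4082271/24389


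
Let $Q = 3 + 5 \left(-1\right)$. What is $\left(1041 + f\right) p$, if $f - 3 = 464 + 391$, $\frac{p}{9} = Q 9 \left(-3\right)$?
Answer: $922914$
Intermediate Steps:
$Q = -2$ ($Q = 3 - 5 = -2$)
$p = 486$ ($p = 9 \left(-2\right) 9 \left(-3\right) = 9 \left(\left(-18\right) \left(-3\right)\right) = 9 \cdot 54 = 486$)
$f = 858$ ($f = 3 + \left(464 + 391\right) = 3 + 855 = 858$)
$\left(1041 + f\right) p = \left(1041 + 858\right) 486 = 1899 \cdot 486 = 922914$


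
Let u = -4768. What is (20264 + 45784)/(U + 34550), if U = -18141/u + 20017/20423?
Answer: 6431547113472/3364836585899 ≈ 1.9114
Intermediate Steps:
U = 465934699/97376864 (U = -18141/(-4768) + 20017/20423 = -18141*(-1/4768) + 20017*(1/20423) = 18141/4768 + 20017/20423 = 465934699/97376864 ≈ 4.7849)
(20264 + 45784)/(U + 34550) = (20264 + 45784)/(465934699/97376864 + 34550) = 66048/(3364836585899/97376864) = 66048*(97376864/3364836585899) = 6431547113472/3364836585899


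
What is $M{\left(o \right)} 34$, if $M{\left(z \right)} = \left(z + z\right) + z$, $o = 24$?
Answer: $2448$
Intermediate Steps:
$M{\left(z \right)} = 3 z$ ($M{\left(z \right)} = 2 z + z = 3 z$)
$M{\left(o \right)} 34 = 3 \cdot 24 \cdot 34 = 72 \cdot 34 = 2448$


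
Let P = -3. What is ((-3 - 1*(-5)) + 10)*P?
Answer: -36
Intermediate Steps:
((-3 - 1*(-5)) + 10)*P = ((-3 - 1*(-5)) + 10)*(-3) = ((-3 + 5) + 10)*(-3) = (2 + 10)*(-3) = 12*(-3) = -36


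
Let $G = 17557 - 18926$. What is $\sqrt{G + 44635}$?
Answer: $\sqrt{43266} \approx 208.0$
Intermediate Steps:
$G = -1369$
$\sqrt{G + 44635} = \sqrt{-1369 + 44635} = \sqrt{43266}$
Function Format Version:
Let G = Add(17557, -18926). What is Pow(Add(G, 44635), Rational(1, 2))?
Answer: Pow(43266, Rational(1, 2)) ≈ 208.00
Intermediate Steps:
G = -1369
Pow(Add(G, 44635), Rational(1, 2)) = Pow(Add(-1369, 44635), Rational(1, 2)) = Pow(43266, Rational(1, 2))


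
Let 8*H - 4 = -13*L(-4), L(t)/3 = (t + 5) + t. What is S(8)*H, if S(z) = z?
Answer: 121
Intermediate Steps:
L(t) = 15 + 6*t (L(t) = 3*((t + 5) + t) = 3*((5 + t) + t) = 3*(5 + 2*t) = 15 + 6*t)
H = 121/8 (H = ½ + (-13*(15 + 6*(-4)))/8 = ½ + (-13*(15 - 24))/8 = ½ + (-13*(-9))/8 = ½ + (⅛)*117 = ½ + 117/8 = 121/8 ≈ 15.125)
S(8)*H = 8*(121/8) = 121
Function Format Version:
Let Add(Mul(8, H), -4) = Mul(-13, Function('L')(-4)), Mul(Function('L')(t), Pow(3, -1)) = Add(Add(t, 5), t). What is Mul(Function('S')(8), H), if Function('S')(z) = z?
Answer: 121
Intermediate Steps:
Function('L')(t) = Add(15, Mul(6, t)) (Function('L')(t) = Mul(3, Add(Add(t, 5), t)) = Mul(3, Add(Add(5, t), t)) = Mul(3, Add(5, Mul(2, t))) = Add(15, Mul(6, t)))
H = Rational(121, 8) (H = Add(Rational(1, 2), Mul(Rational(1, 8), Mul(-13, Add(15, Mul(6, -4))))) = Add(Rational(1, 2), Mul(Rational(1, 8), Mul(-13, Add(15, -24)))) = Add(Rational(1, 2), Mul(Rational(1, 8), Mul(-13, -9))) = Add(Rational(1, 2), Mul(Rational(1, 8), 117)) = Add(Rational(1, 2), Rational(117, 8)) = Rational(121, 8) ≈ 15.125)
Mul(Function('S')(8), H) = Mul(8, Rational(121, 8)) = 121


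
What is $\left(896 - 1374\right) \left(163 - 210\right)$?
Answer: $22466$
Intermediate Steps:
$\left(896 - 1374\right) \left(163 - 210\right) = \left(-478\right) \left(-47\right) = 22466$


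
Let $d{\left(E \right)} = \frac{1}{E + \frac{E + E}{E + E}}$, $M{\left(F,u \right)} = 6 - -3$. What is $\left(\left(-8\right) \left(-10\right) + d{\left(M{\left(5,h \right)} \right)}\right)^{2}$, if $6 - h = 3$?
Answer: $\frac{641601}{100} \approx 6416.0$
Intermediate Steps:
$h = 3$ ($h = 6 - 3 = 3$)
$M{\left(F,u \right)} = 9$ ($M{\left(F,u \right)} = 6 + 3 = 9$)
$d{\left(E \right)} = \frac{1}{1 + E}$ ($d{\left(E \right)} = \frac{1}{E + \frac{2 E}{2 E}} = \frac{1}{E + 2 E \frac{1}{2 E}} = \frac{1}{E + 1} = \frac{1}{1 + E}$)
$\left(\left(-8\right) \left(-10\right) + d{\left(M{\left(5,h \right)} \right)}\right)^{2} = \left(\left(-8\right) \left(-10\right) + \frac{1}{1 + 9}\right)^{2} = \left(80 + \frac{1}{10}\right)^{2} = \left(\frac{801}{10}\right)^{2} = \frac{641601}{100}$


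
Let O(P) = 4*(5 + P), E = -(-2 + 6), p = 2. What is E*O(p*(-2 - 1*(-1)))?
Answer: -48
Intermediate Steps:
E = -4 ≈ -4.0000
O(P) = 20 + 4*P
E*O(p*(-2 - 1*(-1))) = -4*(20 + 4*(2*(-2 - 1*(-1)))) = -4*(20 + 4*(2*(-2 + 1))) = -4*(20 + 4*(2*(-1))) = -4*(20 + 4*(-2)) = -4*(20 - 8) = -4*12 = -48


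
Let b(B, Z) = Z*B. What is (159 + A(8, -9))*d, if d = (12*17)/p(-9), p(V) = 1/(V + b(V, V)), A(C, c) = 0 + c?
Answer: 2203200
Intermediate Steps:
b(B, Z) = B*Z
A(C, c) = c
p(V) = 1/(V + V²) (p(V) = 1/(V + V*V) = 1/(V + V²))
d = 14688 (d = (12*17)/((1/((-9)*(1 - 9)))) = 204/((-⅑/(-8))) = 204/((-⅑*(-⅛))) = 204/(1/72) = 204*72 = 14688)
(159 + A(8, -9))*d = (159 - 9)*14688 = 150*14688 = 2203200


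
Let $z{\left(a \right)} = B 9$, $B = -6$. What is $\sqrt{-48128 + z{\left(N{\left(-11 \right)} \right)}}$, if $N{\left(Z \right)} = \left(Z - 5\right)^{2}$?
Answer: $i \sqrt{48182} \approx 219.5 i$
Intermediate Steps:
$N{\left(Z \right)} = \left(-5 + Z\right)^{2}$
$z{\left(a \right)} = -54$ ($z{\left(a \right)} = \left(-6\right) 9 = -54$)
$\sqrt{-48128 + z{\left(N{\left(-11 \right)} \right)}} = \sqrt{-48128 - 54} = \sqrt{-48182} = i \sqrt{48182}$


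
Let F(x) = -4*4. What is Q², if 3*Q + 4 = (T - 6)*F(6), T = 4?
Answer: 784/9 ≈ 87.111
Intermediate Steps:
F(x) = -16
Q = 28/3 (Q = -4/3 + ((4 - 6)*(-16))/3 = -4/3 + (-2*(-16))/3 = -4/3 + (⅓)*32 = -4/3 + 32/3 = 28/3 ≈ 9.3333)
Q² = (28/3)² = 784/9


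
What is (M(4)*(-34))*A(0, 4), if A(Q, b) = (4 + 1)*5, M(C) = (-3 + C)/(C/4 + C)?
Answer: -170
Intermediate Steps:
M(C) = 4*(-3 + C)/(5*C) (M(C) = (-3 + C)/(C*(1/4) + C) = (-3 + C)/(C/4 + C) = (-3 + C)/((5*C/4)) = (-3 + C)*(4/(5*C)) = 4*(-3 + C)/(5*C))
A(Q, b) = 25 (A(Q, b) = 5*5 = 25)
(M(4)*(-34))*A(0, 4) = (((4/5)*(-3 + 4)/4)*(-34))*25 = (((4/5)*(1/4)*1)*(-34))*25 = ((1/5)*(-34))*25 = -34/5*25 = -170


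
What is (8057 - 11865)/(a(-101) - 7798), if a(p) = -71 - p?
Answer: 476/971 ≈ 0.49022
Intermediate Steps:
(8057 - 11865)/(a(-101) - 7798) = (8057 - 11865)/((-71 - 1*(-101)) - 7798) = -3808/((-71 + 101) - 7798) = -3808/(30 - 7798) = -3808/(-7768) = -3808*(-1/7768) = 476/971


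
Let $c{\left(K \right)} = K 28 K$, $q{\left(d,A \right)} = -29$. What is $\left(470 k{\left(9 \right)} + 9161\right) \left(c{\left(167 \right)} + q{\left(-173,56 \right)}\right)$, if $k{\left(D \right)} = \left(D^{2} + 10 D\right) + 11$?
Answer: $73948506963$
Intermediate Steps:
$k{\left(D \right)} = 11 + D^{2} + 10 D$
$c{\left(K \right)} = 28 K^{2}$ ($c{\left(K \right)} = 28 K K = 28 K^{2}$)
$\left(470 k{\left(9 \right)} + 9161\right) \left(c{\left(167 \right)} + q{\left(-173,56 \right)}\right) = \left(470 \left(11 + 9^{2} + 10 \cdot 9\right) + 9161\right) \left(28 \cdot 167^{2} - 29\right) = \left(470 \left(11 + 81 + 90\right) + 9161\right) \left(28 \cdot 27889 - 29\right) = \left(470 \cdot 182 + 9161\right) \left(780892 - 29\right) = \left(85540 + 9161\right) 780863 = 94701 \cdot 780863 = 73948506963$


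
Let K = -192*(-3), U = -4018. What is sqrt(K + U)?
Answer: I*sqrt(3442) ≈ 58.669*I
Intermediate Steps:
K = 576
sqrt(K + U) = sqrt(576 - 4018) = sqrt(-3442) = I*sqrt(3442)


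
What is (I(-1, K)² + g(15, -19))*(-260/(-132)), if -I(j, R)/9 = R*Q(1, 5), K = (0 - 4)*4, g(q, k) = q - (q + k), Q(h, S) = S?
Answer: 3063385/3 ≈ 1.0211e+6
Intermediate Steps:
g(q, k) = -k (g(q, k) = q - (k + q) = q + (-k - q) = -k)
K = -16 (K = -4*4 = -16)
I(j, R) = -45*R (I(j, R) = -9*R*5 = -45*R)
(I(-1, K)² + g(15, -19))*(-260/(-132)) = ((-45*(-16))² - 1*(-19))*(-260/(-132)) = (720² + 19)*(-260*(-1/132)) = (518400 + 19)*(65/33) = 518419*(65/33) = 3063385/3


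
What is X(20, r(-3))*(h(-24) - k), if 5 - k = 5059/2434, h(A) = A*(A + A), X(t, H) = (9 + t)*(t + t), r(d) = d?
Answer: 1622177060/1217 ≈ 1.3329e+6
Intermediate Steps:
X(t, H) = 2*t*(9 + t) (X(t, H) = (9 + t)*(2*t) = 2*t*(9 + t))
h(A) = 2*A**2 (h(A) = A*(2*A) = 2*A**2)
k = 7111/2434 (k = 5 - 5059/2434 = 7111/2434 ≈ 2.9215)
X(20, r(-3))*(h(-24) - k) = (2*20*(9 + 20))*(2*(-24)**2 - 1*7111/2434) = (2*20*29)*(2*576 - 7111/2434) = 1160*(1152 - 7111/2434) = 1160*(2796857/2434) = 1622177060/1217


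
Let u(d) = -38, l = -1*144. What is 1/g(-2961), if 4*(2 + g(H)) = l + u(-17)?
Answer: -2/95 ≈ -0.021053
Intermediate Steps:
l = -144
g(H) = -95/2 (g(H) = -2 + (-144 - 38)/4 = -2 + (¼)*(-182) = -2 - 91/2 = -95/2)
1/g(-2961) = 1/(-95/2) = -2/95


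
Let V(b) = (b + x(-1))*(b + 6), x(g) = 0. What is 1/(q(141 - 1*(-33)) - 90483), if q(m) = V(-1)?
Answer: -1/90488 ≈ -1.1051e-5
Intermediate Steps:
V(b) = b*(6 + b) (V(b) = (b + 0)*(b + 6) = b*(6 + b))
q(m) = -5 (q(m) = -(6 - 1) = -1*5 = -5)
1/(q(141 - 1*(-33)) - 90483) = 1/(-5 - 90483) = 1/(-90488) = -1/90488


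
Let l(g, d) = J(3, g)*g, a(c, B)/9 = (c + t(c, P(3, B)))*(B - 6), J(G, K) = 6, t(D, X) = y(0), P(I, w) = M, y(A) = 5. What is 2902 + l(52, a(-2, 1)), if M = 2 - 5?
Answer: 3214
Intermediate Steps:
M = -3
P(I, w) = -3
t(D, X) = 5
a(c, B) = 9*(-6 + B)*(5 + c) (a(c, B) = 9*((c + 5)*(B - 6)) = 9*((5 + c)*(-6 + B)) = 9*((-6 + B)*(5 + c)) = 9*(-6 + B)*(5 + c))
l(g, d) = 6*g
2902 + l(52, a(-2, 1)) = 2902 + 6*52 = 2902 + 312 = 3214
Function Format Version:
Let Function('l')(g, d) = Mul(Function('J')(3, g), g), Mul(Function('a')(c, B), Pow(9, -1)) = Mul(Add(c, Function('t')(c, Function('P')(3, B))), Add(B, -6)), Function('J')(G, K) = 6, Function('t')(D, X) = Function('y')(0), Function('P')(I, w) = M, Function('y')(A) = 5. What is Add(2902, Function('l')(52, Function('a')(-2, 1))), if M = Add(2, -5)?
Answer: 3214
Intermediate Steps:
M = -3
Function('P')(I, w) = -3
Function('t')(D, X) = 5
Function('a')(c, B) = Mul(9, Add(-6, B), Add(5, c)) (Function('a')(c, B) = Mul(9, Mul(Add(c, 5), Add(B, -6))) = Mul(9, Mul(Add(5, c), Add(-6, B))) = Mul(9, Mul(Add(-6, B), Add(5, c))) = Mul(9, Add(-6, B), Add(5, c)))
Function('l')(g, d) = Mul(6, g)
Add(2902, Function('l')(52, Function('a')(-2, 1))) = Add(2902, Mul(6, 52)) = Add(2902, 312) = 3214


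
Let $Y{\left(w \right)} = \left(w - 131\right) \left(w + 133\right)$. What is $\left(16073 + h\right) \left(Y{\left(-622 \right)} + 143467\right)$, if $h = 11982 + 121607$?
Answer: $76579650808$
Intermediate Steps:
$h = 133589$
$Y{\left(w \right)} = \left(-131 + w\right) \left(133 + w\right)$
$\left(16073 + h\right) \left(Y{\left(-622 \right)} + 143467\right) = \left(16073 + 133589\right) \left(\left(-17423 + \left(-622\right)^{2} + 2 \left(-622\right)\right) + 143467\right) = 149662 \left(\left(-17423 + 386884 - 1244\right) + 143467\right) = 149662 \left(368217 + 143467\right) = 149662 \cdot 511684 = 76579650808$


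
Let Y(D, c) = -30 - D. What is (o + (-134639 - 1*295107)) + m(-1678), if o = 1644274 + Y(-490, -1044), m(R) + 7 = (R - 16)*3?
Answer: 1209899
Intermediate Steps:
m(R) = -55 + 3*R (m(R) = -7 + (R - 16)*3 = -7 + (-16 + R)*3 = -7 + (-48 + 3*R) = -55 + 3*R)
o = 1644734 (o = 1644274 + (-30 - 1*(-490)) = 1644274 + (-30 + 490) = 1644274 + 460 = 1644734)
(o + (-134639 - 1*295107)) + m(-1678) = (1644734 + (-134639 - 1*295107)) + (-55 + 3*(-1678)) = (1644734 + (-134639 - 295107)) + (-55 - 5034) = (1644734 - 429746) - 5089 = 1214988 - 5089 = 1209899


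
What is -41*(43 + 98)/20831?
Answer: -5781/20831 ≈ -0.27752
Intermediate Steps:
-41*(43 + 98)/20831 = -41*141*(1/20831) = -5781*1/20831 = -5781/20831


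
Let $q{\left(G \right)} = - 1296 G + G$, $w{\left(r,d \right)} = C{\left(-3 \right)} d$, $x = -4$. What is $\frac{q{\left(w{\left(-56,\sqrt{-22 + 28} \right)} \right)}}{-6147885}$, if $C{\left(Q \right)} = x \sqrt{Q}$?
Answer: $- \frac{1036 i \sqrt{2}}{409859} \approx - 0.0035747 i$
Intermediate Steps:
$C{\left(Q \right)} = - 4 \sqrt{Q}$
$w{\left(r,d \right)} = - 4 i d \sqrt{3}$ ($w{\left(r,d \right)} = - 4 \sqrt{-3} d = - 4 i \sqrt{3} d = - 4 i d \sqrt{3}$)
$q{\left(G \right)} = - 1295 G$
$\frac{q{\left(w{\left(-56,\sqrt{-22 + 28} \right)} \right)}}{-6147885} = \frac{\left(-1295\right) \left(- 4 i \sqrt{-22 + 28} \sqrt{3}\right)}{-6147885} = - 1295 \left(- 4 i \sqrt{6} \sqrt{3}\right) \left(- \frac{1}{6147885}\right) = - 1295 \left(- 12 i \sqrt{2}\right) \left(- \frac{1}{6147885}\right) = 15540 i \sqrt{2} \left(- \frac{1}{6147885}\right) = - \frac{1036 i \sqrt{2}}{409859}$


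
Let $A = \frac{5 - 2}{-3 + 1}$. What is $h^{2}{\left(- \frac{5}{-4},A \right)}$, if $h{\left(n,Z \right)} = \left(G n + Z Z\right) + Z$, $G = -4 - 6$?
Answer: $\frac{2209}{16} \approx 138.06$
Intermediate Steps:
$A = - \frac{3}{2}$ ($A = \frac{3}{-2} = 3 \left(- \frac{1}{2}\right) = - \frac{3}{2} \approx -1.5$)
$G = -10$ ($G = -4 - 6 = -10$)
$h{\left(n,Z \right)} = Z + Z^{2} - 10 n$ ($h{\left(n,Z \right)} = \left(- 10 n + Z Z\right) + Z = \left(- 10 n + Z^{2}\right) + Z = \left(Z^{2} - 10 n\right) + Z = Z + Z^{2} - 10 n$)
$h^{2}{\left(- \frac{5}{-4},A \right)} = \left(- \frac{3}{2} + \left(- \frac{3}{2}\right)^{2} - 10 \left(- \frac{5}{-4}\right)\right)^{2} = \left(- \frac{3}{2} + \frac{9}{4} - 10 \left(\left(-5\right) \left(- \frac{1}{4}\right)\right)\right)^{2} = \left(- \frac{3}{2} + \frac{9}{4} - \frac{25}{2}\right)^{2} = \left(- \frac{47}{4}\right)^{2} = \frac{2209}{16}$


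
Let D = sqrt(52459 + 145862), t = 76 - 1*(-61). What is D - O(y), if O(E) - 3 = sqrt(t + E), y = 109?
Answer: -3 + sqrt(198321) - sqrt(246) ≈ 426.65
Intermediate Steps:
t = 137 (t = 76 + 61 = 137)
O(E) = 3 + sqrt(137 + E)
D = sqrt(198321) ≈ 445.33
D - O(y) = sqrt(198321) - (3 + sqrt(137 + 109)) = sqrt(198321) - (3 + sqrt(246)) = sqrt(198321) + (-3 - sqrt(246)) = -3 + sqrt(198321) - sqrt(246)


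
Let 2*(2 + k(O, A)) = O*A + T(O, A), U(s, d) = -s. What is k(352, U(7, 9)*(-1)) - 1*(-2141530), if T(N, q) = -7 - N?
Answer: 4285161/2 ≈ 2.1426e+6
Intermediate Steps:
k(O, A) = -11/2 - O/2 + A*O/2 (k(O, A) = -2 + (O*A + (-7 - O))/2 = -2 + (A*O + (-7 - O))/2 = -2 + (-7 - O + A*O)/2 = -2 + (-7/2 - O/2 + A*O/2) = -11/2 - O/2 + A*O/2)
k(352, U(7, 9)*(-1)) - 1*(-2141530) = (-11/2 - ½*352 + (½)*(-1*7*(-1))*352) - 1*(-2141530) = (-11/2 - 176 + (½)*(-7*(-1))*352) + 2141530 = (-11/2 - 176 + (½)*7*352) + 2141530 = (-11/2 - 176 + 1232) + 2141530 = 2101/2 + 2141530 = 4285161/2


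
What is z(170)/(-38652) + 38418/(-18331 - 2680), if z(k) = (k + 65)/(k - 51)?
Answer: -176711909369/96641943468 ≈ -1.8285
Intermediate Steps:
z(k) = (65 + k)/(-51 + k)
z(170)/(-38652) + 38418/(-18331 - 2680) = ((65 + 170)/(-51 + 170))/(-38652) + 38418/(-18331 - 2680) = (235/119)*(-1/38652) + 38418/(-21011) = ((1/119)*235)*(-1/38652) + 38418*(-1/21011) = (235/119)*(-1/38652) - 38418/21011 = -235/4599588 - 38418/21011 = -176711909369/96641943468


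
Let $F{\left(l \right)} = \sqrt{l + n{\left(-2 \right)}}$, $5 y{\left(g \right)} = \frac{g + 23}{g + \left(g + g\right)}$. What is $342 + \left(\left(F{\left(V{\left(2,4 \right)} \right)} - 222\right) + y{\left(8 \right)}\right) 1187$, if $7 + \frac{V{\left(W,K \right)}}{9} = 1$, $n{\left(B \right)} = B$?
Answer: $- \frac{31543843}{120} + 2374 i \sqrt{14} \approx -2.6287 \cdot 10^{5} + 8882.7 i$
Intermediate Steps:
$V{\left(W,K \right)} = -54$ ($V{\left(W,K \right)} = -63 + 9 \cdot 1 = -63 + 9 = -54$)
$y{\left(g \right)} = \frac{23 + g}{15 g}$ ($y{\left(g \right)} = \frac{\left(g + 23\right) \frac{1}{g + \left(g + g\right)}}{5} = \frac{\left(23 + g\right) \frac{1}{g + 2 g}}{5} = \frac{\left(23 + g\right) \frac{1}{3 g}}{5} = \frac{\frac{1}{3} \frac{1}{g} \left(23 + g\right)}{5} = \frac{23 + g}{15 g}$)
$F{\left(l \right)} = \sqrt{-2 + l}$ ($F{\left(l \right)} = \sqrt{l - 2} = \sqrt{-2 + l}$)
$342 + \left(\left(F{\left(V{\left(2,4 \right)} \right)} - 222\right) + y{\left(8 \right)}\right) 1187 = 342 + \left(\left(\sqrt{-2 - 54} - 222\right) + \frac{23 + 8}{15 \cdot 8}\right) 1187 = 342 + \left(\left(\sqrt{-56} - 222\right) + \frac{1}{15} \cdot \frac{1}{8} \cdot 31\right) 1187 = 342 + \left(\left(2 i \sqrt{14} - 222\right) + \frac{31}{120}\right) 1187 = 342 + \left(\left(-222 + 2 i \sqrt{14}\right) + \frac{31}{120}\right) 1187 = 342 + \left(- \frac{26609}{120} + 2 i \sqrt{14}\right) 1187 = 342 - \left(\frac{31584883}{120} - 2374 i \sqrt{14}\right) = - \frac{31543843}{120} + 2374 i \sqrt{14}$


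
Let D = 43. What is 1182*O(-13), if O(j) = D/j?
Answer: -50826/13 ≈ -3909.7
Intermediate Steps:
O(j) = 43/j
1182*O(-13) = 1182*(43/(-13)) = 1182*(43*(-1/13)) = 1182*(-43/13) = -50826/13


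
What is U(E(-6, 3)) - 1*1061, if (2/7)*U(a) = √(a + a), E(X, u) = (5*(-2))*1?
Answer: -1061 + 7*I*√5 ≈ -1061.0 + 15.652*I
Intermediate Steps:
E(X, u) = -10 (E(X, u) = -10*1 = -10)
U(a) = 7*√2*√a/2 (U(a) = 7*√(a + a)/2 = 7*√(2*a)/2 = 7*(√2*√a)/2 = 7*√2*√a/2)
U(E(-6, 3)) - 1*1061 = 7*√2*√(-10)/2 - 1*1061 = 7*√2*(I*√10)/2 - 1061 = 7*I*√5 - 1061 = -1061 + 7*I*√5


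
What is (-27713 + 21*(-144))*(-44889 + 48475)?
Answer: -110222882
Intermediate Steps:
(-27713 + 21*(-144))*(-44889 + 48475) = (-27713 - 3024)*3586 = -30737*3586 = -110222882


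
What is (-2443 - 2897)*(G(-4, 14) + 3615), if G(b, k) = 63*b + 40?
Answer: -18172020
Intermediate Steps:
G(b, k) = 40 + 63*b
(-2443 - 2897)*(G(-4, 14) + 3615) = (-2443 - 2897)*((40 + 63*(-4)) + 3615) = -5340*((40 - 252) + 3615) = -5340*(-212 + 3615) = -5340*3403 = -18172020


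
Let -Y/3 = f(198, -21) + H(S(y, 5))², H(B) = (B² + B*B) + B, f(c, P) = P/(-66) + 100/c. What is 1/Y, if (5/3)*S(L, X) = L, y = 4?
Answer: -41250/24080467 ≈ -0.0017130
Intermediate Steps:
f(c, P) = 100/c - P/66 (f(c, P) = P*(-1/66) + 100/c = -P/66 + 100/c = 100/c - P/66)
S(L, X) = 3*L/5
H(B) = B + 2*B² (H(B) = (B² + B²) + B = 2*B² + B = B + 2*B²)
Y = -24080467/41250 (Y = -3*((100/198 - 1/66*(-21)) + (((⅗)*4)*(1 + 2*((⅗)*4)))²) = -3*((100*(1/198) + 7/22) + (12*(1 + 2*(12/5))/5)²) = -3*((50/99 + 7/22) + (12*(1 + 24/5)/5)²) = -3*(163/198 + ((12/5)*(29/5))²) = -3*(163/198 + (348/25)²) = -3*(163/198 + 121104/625) = -3*24080467/123750 = -24080467/41250 ≈ -583.77)
1/Y = 1/(-24080467/41250) = -41250/24080467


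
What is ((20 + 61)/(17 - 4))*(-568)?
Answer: -46008/13 ≈ -3539.1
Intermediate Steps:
((20 + 61)/(17 - 4))*(-568) = (81/13)*(-568) = -46008/13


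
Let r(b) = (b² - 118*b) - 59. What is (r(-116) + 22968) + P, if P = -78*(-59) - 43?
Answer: 54612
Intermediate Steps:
r(b) = -59 + b² - 118*b
P = 4559 (P = 4602 - 43 = 4559)
(r(-116) + 22968) + P = ((-59 + (-116)² - 118*(-116)) + 22968) + 4559 = ((-59 + 13456 + 13688) + 22968) + 4559 = (27085 + 22968) + 4559 = 50053 + 4559 = 54612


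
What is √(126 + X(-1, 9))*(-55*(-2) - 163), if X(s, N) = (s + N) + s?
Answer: -53*√133 ≈ -611.23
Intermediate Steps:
X(s, N) = N + 2*s (X(s, N) = (N + s) + s = N + 2*s)
√(126 + X(-1, 9))*(-55*(-2) - 163) = √(126 + (9 + 2*(-1)))*(-55*(-2) - 163) = √(126 + (9 - 2))*(110 - 163) = √(126 + 7)*(-53) = √133*(-53) = -53*√133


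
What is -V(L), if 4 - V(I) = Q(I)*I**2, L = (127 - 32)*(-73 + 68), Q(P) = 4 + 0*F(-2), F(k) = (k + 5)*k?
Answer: 902496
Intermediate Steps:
F(k) = k*(5 + k) (F(k) = (5 + k)*k = k*(5 + k))
Q(P) = 4 (Q(P) = 4 + 0*(-2*(5 - 2)) = 4 + 0*(-2*3) = 4 + 0*(-6) = 4 + 0 = 4)
L = -475 (L = 95*(-5) = -475)
V(I) = 4 - 4*I**2
-V(L) = -(4 - 4*(-475)**2) = -(4 - 4*225625) = -(4 - 902500) = -1*(-902496) = 902496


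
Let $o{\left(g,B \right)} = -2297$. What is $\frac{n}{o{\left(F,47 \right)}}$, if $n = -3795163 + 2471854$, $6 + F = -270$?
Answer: $\frac{1323309}{2297} \approx 576.1$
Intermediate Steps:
$F = -276$ ($F = -6 - 270 = -276$)
$n = -1323309$
$\frac{n}{o{\left(F,47 \right)}} = - \frac{1323309}{-2297} = \left(-1323309\right) \left(- \frac{1}{2297}\right) = \frac{1323309}{2297}$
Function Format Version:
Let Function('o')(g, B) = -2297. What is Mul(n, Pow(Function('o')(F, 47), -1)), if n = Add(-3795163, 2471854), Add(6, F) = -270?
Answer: Rational(1323309, 2297) ≈ 576.10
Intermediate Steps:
F = -276 (F = Add(-6, -270) = -276)
n = -1323309
Mul(n, Pow(Function('o')(F, 47), -1)) = Mul(-1323309, Pow(-2297, -1)) = Mul(-1323309, Rational(-1, 2297)) = Rational(1323309, 2297)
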